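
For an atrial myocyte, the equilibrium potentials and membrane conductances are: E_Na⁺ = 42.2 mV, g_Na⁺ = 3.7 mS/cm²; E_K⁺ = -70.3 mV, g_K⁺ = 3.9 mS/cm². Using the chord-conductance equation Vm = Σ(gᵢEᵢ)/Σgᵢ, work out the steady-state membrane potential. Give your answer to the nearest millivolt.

-16 mV

Σ gᵢEᵢ = 3.7·(42.2) + 3.9·(-70.3) = -118.03
Σ gᵢ = 3.7 + 3.9 = 7.6
Vm = -118.03 / 7.6 = -15.53 mV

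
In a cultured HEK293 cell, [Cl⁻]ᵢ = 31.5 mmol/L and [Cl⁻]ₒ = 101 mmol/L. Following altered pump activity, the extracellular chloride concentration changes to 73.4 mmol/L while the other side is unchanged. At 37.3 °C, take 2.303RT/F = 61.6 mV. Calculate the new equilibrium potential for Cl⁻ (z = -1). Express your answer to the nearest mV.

After the shift: [Cl⁻]_out = 73.4, [Cl⁻]_in = 31.5 mmol/L.
E_new = (61.6/-1)·log₁₀(73.4/31.5) = -61.60 · (0.3674) = -22.63 mV

-23 mV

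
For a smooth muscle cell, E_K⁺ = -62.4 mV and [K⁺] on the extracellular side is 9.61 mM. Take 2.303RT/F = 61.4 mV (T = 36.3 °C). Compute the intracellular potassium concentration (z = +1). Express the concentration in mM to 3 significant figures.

Nernst: E = (61.4/1) · log₁₀([out]/[in]), so log₁₀([out]/[in]) = -62.4 × 1 / 61.4 = -1.0163.
[out]/[in] = 10^(-1.0163) = 0.09632.
[in] = 9.61 / 0.09632 = 99.77 mM.

99.8 mM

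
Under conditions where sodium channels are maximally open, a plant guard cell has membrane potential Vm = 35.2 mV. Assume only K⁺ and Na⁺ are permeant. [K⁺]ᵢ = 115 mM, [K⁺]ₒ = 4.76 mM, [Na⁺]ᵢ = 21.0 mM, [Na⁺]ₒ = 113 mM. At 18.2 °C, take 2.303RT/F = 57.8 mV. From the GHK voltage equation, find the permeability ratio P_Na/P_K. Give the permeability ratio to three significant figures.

Let α = P_Na/P_K. GHK: Vm = 57.8·log₁₀[(Kₒ + α·Naₒ)/(Kᵢ + α·Naᵢ)].
10^(Vm/57.8) = 10^(35.2/57.8) = 4.0644
So 4.0644·(Kᵢ + α·Naᵢ) = Kₒ + α·Naₒ → α = (4.0644·115.0 − 4.76) / (113.0 − 4.0644·21.0)
α = (467.4 − 4.76) / (113.0 − 85.35) = 462.6/27.65 = 16.73

16.7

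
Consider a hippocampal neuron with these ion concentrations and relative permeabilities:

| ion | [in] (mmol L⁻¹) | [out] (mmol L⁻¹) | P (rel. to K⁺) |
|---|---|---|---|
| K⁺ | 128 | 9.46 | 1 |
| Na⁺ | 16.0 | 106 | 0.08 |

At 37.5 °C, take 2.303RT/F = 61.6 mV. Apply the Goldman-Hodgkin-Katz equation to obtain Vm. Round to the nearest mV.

Vm = 61.6 · log₁₀[(Σ P·[cation]ₒ + Σ P·[anion]ᵢ) / (Σ P·[cation]ᵢ + Σ P·[anion]ₒ)]
Numerator = 1×9.46 + 0.08×106 = 17.94
Denominator = 1×128 + 0.08×16.0 = 129.3
Vm = 61.6 · log₁₀(0.13877) = 61.6 × (-0.8577) = -52.83 mV

-53 mV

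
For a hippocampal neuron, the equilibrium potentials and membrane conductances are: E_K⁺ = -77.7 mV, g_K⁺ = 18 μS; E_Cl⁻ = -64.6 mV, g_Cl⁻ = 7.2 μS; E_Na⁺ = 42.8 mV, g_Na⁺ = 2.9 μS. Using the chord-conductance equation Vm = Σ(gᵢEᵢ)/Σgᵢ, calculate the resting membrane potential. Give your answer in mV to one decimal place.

Σ gᵢEᵢ = 18·(-77.7) + 7.2·(-64.6) + 2.9·(42.8) = -1739.60
Σ gᵢ = 18 + 7.2 + 2.9 = 28.1
Vm = -1739.60 / 28.1 = -61.91 mV

-61.9 mV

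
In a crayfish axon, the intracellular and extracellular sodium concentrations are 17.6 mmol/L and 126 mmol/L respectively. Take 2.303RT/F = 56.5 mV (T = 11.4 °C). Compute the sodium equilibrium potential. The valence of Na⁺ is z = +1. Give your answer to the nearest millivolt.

48 mV

E = (56.5/z) · log₁₀([Na⁺]_out/[Na⁺]_in) with z = +1.
= (56.5/1) · log₁₀(126/17.6) = 56.50 · log₁₀(7.159)
= 56.50 · (0.8549) = 48.30 mV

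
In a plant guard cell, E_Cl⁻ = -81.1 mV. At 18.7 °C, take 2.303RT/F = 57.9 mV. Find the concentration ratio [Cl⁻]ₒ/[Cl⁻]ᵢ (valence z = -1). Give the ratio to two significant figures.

25

log₁₀([out]/[in]) = E·z/(57.9) = -81.1 × -1 / 57.9 = 1.4007
[out]/[in] = 10^(1.4007) = 25.16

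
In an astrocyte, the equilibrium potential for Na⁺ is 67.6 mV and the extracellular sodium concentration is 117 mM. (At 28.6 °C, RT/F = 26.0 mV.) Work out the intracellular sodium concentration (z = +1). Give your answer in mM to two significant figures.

8.7 mM

Nernst: E = (26.0/1) · ln([out]/[in]), so ln([out]/[in]) = 67.6 × 1 / 26.0 = 2.6000.
[out]/[in] = e^(2.6000) = 13.46.
[in] = 117 / 13.46 = 8.69 mM.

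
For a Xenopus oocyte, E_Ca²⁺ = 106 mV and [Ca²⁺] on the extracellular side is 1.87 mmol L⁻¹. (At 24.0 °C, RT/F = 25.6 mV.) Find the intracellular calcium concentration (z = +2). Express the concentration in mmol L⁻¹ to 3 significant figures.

Nernst: E = (25.6/2) · ln([out]/[in]), so ln([out]/[in]) = 106.0 × 2 / 25.6 = 8.2812.
[out]/[in] = e^(8.2812) = 3949.
[in] = 1.87 / 3949 = 0.0004735 mmol L⁻¹.

0.000474 mmol L⁻¹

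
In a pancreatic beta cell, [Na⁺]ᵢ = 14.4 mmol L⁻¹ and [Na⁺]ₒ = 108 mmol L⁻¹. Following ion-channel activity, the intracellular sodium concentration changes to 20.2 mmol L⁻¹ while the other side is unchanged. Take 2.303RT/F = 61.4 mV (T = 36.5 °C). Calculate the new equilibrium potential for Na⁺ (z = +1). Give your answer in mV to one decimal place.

After the shift: [Na⁺]_out = 108, [Na⁺]_in = 20.2 mmol L⁻¹.
E_new = (61.4/1)·log₁₀(108/20.2) = 61.40 · (0.7281) = 44.70 mV

44.7 mV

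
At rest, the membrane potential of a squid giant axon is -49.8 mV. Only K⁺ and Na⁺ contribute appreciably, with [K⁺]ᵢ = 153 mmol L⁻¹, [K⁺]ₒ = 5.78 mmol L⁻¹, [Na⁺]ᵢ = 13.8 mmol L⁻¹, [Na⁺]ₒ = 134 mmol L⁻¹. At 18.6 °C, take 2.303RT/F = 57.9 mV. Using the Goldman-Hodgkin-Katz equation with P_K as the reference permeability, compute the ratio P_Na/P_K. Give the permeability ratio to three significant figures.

0.116

Let α = P_Na/P_K. GHK: Vm = 57.9·log₁₀[(Kₒ + α·Naₒ)/(Kᵢ + α·Naᵢ)].
10^(Vm/57.9) = 10^(-49.8/57.9) = 0.13801
So 0.13801·(Kᵢ + α·Naᵢ) = Kₒ + α·Naₒ → α = (0.13801·153.0 − 5.78) / (134.0 − 0.13801·13.8)
α = (21.11 − 5.78) / (134.0 − 1.904) = 15.33/132.1 = 0.1161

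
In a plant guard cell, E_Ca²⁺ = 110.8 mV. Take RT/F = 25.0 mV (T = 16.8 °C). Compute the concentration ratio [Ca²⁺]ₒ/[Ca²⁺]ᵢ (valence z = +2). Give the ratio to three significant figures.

7070

ln([out]/[in]) = E·z/(25.0) = 110.8 × 2 / 25.0 = 8.8640
[out]/[in] = e^(8.8640) = 7073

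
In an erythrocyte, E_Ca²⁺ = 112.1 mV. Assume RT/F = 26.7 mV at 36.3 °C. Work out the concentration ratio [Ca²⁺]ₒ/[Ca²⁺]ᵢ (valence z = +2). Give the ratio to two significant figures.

4400

ln([out]/[in]) = E·z/(26.7) = 112.1 × 2 / 26.7 = 8.3970
[out]/[in] = e^(8.3970) = 4434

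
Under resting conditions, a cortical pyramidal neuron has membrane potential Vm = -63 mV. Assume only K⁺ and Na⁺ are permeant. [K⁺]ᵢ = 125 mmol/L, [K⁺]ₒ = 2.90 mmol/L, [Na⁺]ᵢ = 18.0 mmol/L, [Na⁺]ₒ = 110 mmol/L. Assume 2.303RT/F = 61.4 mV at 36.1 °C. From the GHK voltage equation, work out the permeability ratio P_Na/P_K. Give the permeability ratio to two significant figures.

0.082

Let α = P_Na/P_K. GHK: Vm = 61.4·log₁₀[(Kₒ + α·Naₒ)/(Kᵢ + α·Naᵢ)].
10^(Vm/61.4) = 10^(-63.0/61.4) = 0.094176
So 0.094176·(Kᵢ + α·Naᵢ) = Kₒ + α·Naₒ → α = (0.094176·125.0 − 2.9) / (110.0 − 0.094176·18.0)
α = (11.77 − 2.9) / (110.0 − 1.695) = 8.872/108.3 = 0.08192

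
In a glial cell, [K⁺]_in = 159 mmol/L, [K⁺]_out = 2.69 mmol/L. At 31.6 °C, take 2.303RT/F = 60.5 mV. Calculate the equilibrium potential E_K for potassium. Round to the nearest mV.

-107 mV

E = (60.5/z) · log₁₀([K⁺]_out/[K⁺]_in) with z = +1.
= (60.5/1) · log₁₀(2.69/159) = 60.50 · log₁₀(0.01692)
= 60.50 · (-1.7716) = -107.18 mV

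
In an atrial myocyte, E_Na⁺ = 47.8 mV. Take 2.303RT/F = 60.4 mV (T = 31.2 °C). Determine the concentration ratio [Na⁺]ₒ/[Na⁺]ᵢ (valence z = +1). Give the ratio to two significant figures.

log₁₀([out]/[in]) = E·z/(60.4) = 47.8 × 1 / 60.4 = 0.7914
[out]/[in] = 10^(0.7914) = 6.186

6.2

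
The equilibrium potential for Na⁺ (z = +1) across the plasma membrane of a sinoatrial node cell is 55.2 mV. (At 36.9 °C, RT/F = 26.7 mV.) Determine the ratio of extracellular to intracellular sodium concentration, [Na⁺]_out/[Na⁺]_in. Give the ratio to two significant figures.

7.9

ln([out]/[in]) = E·z/(26.7) = 55.2 × 1 / 26.7 = 2.0674
[out]/[in] = e^(2.0674) = 7.904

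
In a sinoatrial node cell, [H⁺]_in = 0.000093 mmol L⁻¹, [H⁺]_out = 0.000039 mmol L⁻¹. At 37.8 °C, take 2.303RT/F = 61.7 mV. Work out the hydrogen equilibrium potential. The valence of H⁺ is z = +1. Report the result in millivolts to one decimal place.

-23.3 mV

E = (61.7/z) · log₁₀([H⁺]_out/[H⁺]_in) with z = +1.
= (61.7/1) · log₁₀(0.000039/0.000093) = 61.70 · log₁₀(0.4194)
= 61.70 · (-0.3774) = -23.29 mV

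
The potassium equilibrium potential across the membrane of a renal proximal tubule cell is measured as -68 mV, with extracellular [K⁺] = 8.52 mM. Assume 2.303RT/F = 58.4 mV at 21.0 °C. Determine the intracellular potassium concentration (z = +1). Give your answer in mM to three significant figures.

Nernst: E = (58.4/1) · log₁₀([out]/[in]), so log₁₀([out]/[in]) = -68.0 × 1 / 58.4 = -1.1644.
[out]/[in] = 10^(-1.1644) = 0.06849.
[in] = 8.52 / 0.06849 = 124.4 mM.

124 mM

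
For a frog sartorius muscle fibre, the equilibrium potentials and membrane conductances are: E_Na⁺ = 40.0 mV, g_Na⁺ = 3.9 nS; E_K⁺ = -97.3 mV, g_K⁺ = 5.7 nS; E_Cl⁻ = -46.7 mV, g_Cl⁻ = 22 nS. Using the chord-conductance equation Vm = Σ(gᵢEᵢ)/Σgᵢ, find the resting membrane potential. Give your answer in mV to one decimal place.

Σ gᵢEᵢ = 3.9·(40.0) + 5.7·(-97.3) + 22·(-46.7) = -1426.01
Σ gᵢ = 3.9 + 5.7 + 22 = 31.6
Vm = -1426.01 / 31.6 = -45.13 mV

-45.1 mV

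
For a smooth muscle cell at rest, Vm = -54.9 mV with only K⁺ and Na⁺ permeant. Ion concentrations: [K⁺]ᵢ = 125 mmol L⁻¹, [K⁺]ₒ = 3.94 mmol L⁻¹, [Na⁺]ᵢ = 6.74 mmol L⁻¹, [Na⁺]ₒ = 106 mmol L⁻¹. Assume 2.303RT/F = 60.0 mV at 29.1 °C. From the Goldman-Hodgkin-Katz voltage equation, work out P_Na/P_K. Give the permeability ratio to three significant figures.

0.107

Let α = P_Na/P_K. GHK: Vm = 60.0·log₁₀[(Kₒ + α·Naₒ)/(Kᵢ + α·Naᵢ)].
10^(Vm/60.0) = 10^(-54.9/60.0) = 0.12162
So 0.12162·(Kᵢ + α·Naᵢ) = Kₒ + α·Naₒ → α = (0.12162·125.0 − 3.94) / (106.0 − 0.12162·6.74)
α = (15.2 − 3.94) / (106.0 − 0.8197) = 11.26/105.2 = 0.1071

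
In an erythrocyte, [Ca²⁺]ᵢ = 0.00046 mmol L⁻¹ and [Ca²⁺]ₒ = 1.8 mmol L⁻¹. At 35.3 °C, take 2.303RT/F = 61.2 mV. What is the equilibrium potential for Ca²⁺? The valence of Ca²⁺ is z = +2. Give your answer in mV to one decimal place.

E = (61.2/z) · log₁₀([Ca²⁺]_out/[Ca²⁺]_in) with z = +2.
= (61.2/2) · log₁₀(1.8/0.00046) = 30.60 · log₁₀(3913)
= 30.60 · (3.5925) = 109.93 mV

109.9 mV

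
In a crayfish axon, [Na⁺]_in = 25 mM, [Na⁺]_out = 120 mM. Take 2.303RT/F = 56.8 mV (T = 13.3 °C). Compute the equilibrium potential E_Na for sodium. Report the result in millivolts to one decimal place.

E = (56.8/z) · log₁₀([Na⁺]_out/[Na⁺]_in) with z = +1.
= (56.8/1) · log₁₀(120/25) = 56.80 · log₁₀(4.8)
= 56.80 · (0.6812) = 38.69 mV

38.7 mV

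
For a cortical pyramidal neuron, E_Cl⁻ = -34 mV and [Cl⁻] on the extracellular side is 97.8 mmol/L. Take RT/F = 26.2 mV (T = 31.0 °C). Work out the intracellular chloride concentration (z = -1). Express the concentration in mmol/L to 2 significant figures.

Nernst: E = (26.2/-1) · ln([out]/[in]), so ln([out]/[in]) = -34.0 × -1 / 26.2 = 1.2977.
[out]/[in] = e^(1.2977) = 3.661.
[in] = 97.8 / 3.661 = 26.71 mmol/L.

27 mmol/L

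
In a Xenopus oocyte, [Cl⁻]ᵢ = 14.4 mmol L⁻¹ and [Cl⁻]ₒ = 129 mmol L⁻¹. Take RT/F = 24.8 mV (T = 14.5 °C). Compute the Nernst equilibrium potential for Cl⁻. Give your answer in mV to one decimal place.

E = (24.8/z) · ln([Cl⁻]_out/[Cl⁻]_in) with z = -1.
For an anion, dividing by z = -1 reverses the sign.
= (24.8/-1) · ln(129/14.4) = -24.80 · ln(8.958)
= -24.80 · (2.1926) = -54.38 mV

-54.4 mV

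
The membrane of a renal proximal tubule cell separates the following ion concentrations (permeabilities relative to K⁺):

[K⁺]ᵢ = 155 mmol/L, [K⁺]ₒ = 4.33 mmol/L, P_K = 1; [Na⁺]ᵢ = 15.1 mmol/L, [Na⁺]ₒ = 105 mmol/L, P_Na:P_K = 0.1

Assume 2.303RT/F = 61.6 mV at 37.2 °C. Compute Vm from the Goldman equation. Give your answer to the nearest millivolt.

Vm = 61.6 · log₁₀[(Σ P·[cation]ₒ + Σ P·[anion]ᵢ) / (Σ P·[cation]ᵢ + Σ P·[anion]ₒ)]
Numerator = 1×4.33 + 0.1×105 = 14.83
Denominator = 1×155 + 0.1×15.1 = 156.5
Vm = 61.6 · log₁₀(0.094754) = 61.6 × (-1.0234) = -63.04 mV

-63 mV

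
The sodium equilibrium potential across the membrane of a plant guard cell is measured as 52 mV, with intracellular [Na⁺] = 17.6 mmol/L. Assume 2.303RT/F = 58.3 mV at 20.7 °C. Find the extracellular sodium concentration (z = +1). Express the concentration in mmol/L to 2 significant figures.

140 mmol/L

Nernst: E = (58.3/1) · log₁₀([out]/[in]), so log₁₀([out]/[in]) = 52.0 × 1 / 58.3 = 0.8919.
[out]/[in] = 10^(0.8919) = 7.797.
[out] = 7.797 × 17.6 = 137.2 mmol/L.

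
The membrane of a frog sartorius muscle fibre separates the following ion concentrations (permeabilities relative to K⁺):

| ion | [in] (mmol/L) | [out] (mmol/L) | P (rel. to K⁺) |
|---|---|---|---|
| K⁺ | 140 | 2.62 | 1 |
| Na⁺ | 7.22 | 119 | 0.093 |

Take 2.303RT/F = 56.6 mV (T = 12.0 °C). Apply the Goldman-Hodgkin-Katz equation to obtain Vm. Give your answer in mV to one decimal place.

Vm = 56.6 · log₁₀[(Σ P·[cation]ₒ + Σ P·[anion]ᵢ) / (Σ P·[cation]ᵢ + Σ P·[anion]ₒ)]
Numerator = 1×2.62 + 0.093×119 = 13.69
Denominator = 1×140 + 0.093×7.22 = 140.7
Vm = 56.6 · log₁₀(0.097298) = 56.6 × (-1.0119) = -57.27 mV

-57.3 mV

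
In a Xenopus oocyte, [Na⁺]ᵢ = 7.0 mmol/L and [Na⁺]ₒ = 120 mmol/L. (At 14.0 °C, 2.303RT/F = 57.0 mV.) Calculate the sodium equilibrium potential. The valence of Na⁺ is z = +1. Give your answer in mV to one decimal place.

E = (57.0/z) · log₁₀([Na⁺]_out/[Na⁺]_in) with z = +1.
= (57.0/1) · log₁₀(120/7.0) = 57.00 · log₁₀(17.14)
= 57.00 · (1.2341) = 70.34 mV

70.3 mV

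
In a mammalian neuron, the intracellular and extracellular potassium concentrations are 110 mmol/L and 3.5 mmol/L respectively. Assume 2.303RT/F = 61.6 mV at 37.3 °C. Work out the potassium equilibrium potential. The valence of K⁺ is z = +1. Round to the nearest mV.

E = (61.6/z) · log₁₀([K⁺]_out/[K⁺]_in) with z = +1.
= (61.6/1) · log₁₀(3.5/110) = 61.60 · log₁₀(0.03182)
= 61.60 · (-1.4973) = -92.24 mV

-92 mV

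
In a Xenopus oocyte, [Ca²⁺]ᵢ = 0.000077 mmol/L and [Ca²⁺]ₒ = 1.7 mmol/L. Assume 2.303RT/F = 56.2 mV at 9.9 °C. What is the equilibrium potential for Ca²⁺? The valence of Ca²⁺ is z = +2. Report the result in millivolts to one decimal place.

122.1 mV

E = (56.2/z) · log₁₀([Ca²⁺]_out/[Ca²⁺]_in) with z = +2.
= (56.2/2) · log₁₀(1.7/0.000077) = 28.10 · log₁₀(2.208e+04)
= 28.10 · (4.3440) = 122.07 mV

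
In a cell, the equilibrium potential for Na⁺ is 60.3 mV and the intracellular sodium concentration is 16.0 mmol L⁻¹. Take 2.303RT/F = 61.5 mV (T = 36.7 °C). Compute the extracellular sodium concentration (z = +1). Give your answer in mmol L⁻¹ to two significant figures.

Nernst: E = (61.5/1) · log₁₀([out]/[in]), so log₁₀([out]/[in]) = 60.3 × 1 / 61.5 = 0.9805.
[out]/[in] = 10^(0.9805) = 9.561.
[out] = 9.561 × 16.0 = 153 mmol L⁻¹.

150 mmol L⁻¹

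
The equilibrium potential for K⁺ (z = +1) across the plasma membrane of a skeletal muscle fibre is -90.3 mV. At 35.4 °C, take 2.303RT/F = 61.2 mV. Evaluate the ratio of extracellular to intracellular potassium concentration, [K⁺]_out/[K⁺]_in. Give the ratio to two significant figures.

log₁₀([out]/[in]) = E·z/(61.2) = -90.3 × 1 / 61.2 = -1.4755
[out]/[in] = 10^(-1.4755) = 0.03346

0.033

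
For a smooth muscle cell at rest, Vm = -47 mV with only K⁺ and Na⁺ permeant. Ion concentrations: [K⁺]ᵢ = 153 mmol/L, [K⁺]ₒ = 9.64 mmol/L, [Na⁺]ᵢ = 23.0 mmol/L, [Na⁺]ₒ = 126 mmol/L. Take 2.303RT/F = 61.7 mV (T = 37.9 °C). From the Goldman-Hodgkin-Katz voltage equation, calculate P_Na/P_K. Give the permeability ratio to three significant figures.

Let α = P_Na/P_K. GHK: Vm = 61.7·log₁₀[(Kₒ + α·Naₒ)/(Kᵢ + α·Naᵢ)].
10^(Vm/61.7) = 10^(-47.0/61.7) = 0.17308
So 0.17308·(Kᵢ + α·Naᵢ) = Kₒ + α·Naₒ → α = (0.17308·153.0 − 9.64) / (126.0 − 0.17308·23.0)
α = (26.48 − 9.64) / (126.0 − 3.981) = 16.84/122 = 0.138

0.138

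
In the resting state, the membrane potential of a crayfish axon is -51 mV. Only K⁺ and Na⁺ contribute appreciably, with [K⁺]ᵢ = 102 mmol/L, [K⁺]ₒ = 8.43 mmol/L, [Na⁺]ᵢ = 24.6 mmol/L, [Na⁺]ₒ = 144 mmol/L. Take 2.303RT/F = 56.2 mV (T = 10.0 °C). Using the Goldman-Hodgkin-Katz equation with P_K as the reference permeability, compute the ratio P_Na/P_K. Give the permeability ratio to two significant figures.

Let α = P_Na/P_K. GHK: Vm = 56.2·log₁₀[(Kₒ + α·Naₒ)/(Kᵢ + α·Naᵢ)].
10^(Vm/56.2) = 10^(-51.0/56.2) = 0.12374
So 0.12374·(Kᵢ + α·Naᵢ) = Kₒ + α·Naₒ → α = (0.12374·102.0 − 8.43) / (144.0 − 0.12374·24.6)
α = (12.62 − 8.43) / (144.0 − 3.044) = 4.192/141 = 0.02974

0.030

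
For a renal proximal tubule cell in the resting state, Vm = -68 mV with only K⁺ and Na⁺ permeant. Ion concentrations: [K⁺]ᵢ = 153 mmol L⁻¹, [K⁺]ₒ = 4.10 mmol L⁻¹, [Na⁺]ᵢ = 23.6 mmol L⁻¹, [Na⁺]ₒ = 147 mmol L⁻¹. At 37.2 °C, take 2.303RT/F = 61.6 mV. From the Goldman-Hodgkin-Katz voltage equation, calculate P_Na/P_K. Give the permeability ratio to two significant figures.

0.055

Let α = P_Na/P_K. GHK: Vm = 61.6·log₁₀[(Kₒ + α·Naₒ)/(Kᵢ + α·Naᵢ)].
10^(Vm/61.6) = 10^(-68.0/61.6) = 0.078723
So 0.078723·(Kᵢ + α·Naᵢ) = Kₒ + α·Naₒ → α = (0.078723·153.0 − 4.1) / (147.0 − 0.078723·23.6)
α = (12.04 − 4.1) / (147.0 − 1.858) = 7.945/145.1 = 0.05474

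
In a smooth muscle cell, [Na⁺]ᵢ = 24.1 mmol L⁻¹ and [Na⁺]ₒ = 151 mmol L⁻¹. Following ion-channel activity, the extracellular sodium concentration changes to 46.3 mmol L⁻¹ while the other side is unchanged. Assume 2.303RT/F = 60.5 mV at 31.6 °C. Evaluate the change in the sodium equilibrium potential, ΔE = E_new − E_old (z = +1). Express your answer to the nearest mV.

-31 mV

E_old = (60.5/1)·log₁₀(151/24.1) = 48.22 mV
E_new = (60.5/1)·log₁₀(46.3/24.1) = 17.16 mV
ΔE = 17.16 − (48.22) = -31.06 mV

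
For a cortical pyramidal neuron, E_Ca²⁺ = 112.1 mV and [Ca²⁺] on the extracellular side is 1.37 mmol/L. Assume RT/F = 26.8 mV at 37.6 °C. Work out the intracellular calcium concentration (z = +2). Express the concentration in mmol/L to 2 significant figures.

0.00032 mmol/L

Nernst: E = (26.8/2) · ln([out]/[in]), so ln([out]/[in]) = 112.1 × 2 / 26.8 = 8.3657.
[out]/[in] = e^(8.3657) = 4297.
[in] = 1.37 / 4297 = 0.0003188 mmol/L.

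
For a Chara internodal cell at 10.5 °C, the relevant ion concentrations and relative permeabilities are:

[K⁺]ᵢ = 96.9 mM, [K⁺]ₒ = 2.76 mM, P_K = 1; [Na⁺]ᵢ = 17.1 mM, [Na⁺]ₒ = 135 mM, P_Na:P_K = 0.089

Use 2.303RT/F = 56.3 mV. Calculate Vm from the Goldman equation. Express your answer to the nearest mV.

Vm = 56.3 · log₁₀[(Σ P·[cation]ₒ + Σ P·[anion]ᵢ) / (Σ P·[cation]ᵢ + Σ P·[anion]ₒ)]
Numerator = 1×2.76 + 0.089×135 = 14.77
Denominator = 1×96.9 + 0.089×17.1 = 98.42
Vm = 56.3 · log₁₀(0.15012) = 56.3 × (-0.8236) = -46.37 mV

-46 mV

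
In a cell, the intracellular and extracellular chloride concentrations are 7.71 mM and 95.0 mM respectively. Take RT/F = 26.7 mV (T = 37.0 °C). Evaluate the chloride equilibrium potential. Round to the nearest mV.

E = (26.7/z) · ln([Cl⁻]_out/[Cl⁻]_in) with z = -1.
For an anion, dividing by z = -1 reverses the sign.
= (26.7/-1) · ln(95.0/7.71) = -26.70 · ln(12.32)
= -26.70 · (2.5114) = -67.05 mV

-67 mV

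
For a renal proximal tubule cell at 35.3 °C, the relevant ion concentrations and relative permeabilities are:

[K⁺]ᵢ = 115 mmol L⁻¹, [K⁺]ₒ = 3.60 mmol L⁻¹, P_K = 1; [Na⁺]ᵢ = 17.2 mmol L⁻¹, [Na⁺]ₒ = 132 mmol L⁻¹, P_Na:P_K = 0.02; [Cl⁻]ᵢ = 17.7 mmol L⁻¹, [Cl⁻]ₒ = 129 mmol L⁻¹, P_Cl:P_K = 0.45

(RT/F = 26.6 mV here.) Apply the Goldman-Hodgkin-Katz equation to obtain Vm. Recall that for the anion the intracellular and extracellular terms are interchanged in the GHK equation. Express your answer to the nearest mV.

-67 mV

Vm = 26.6 · ln[(Σ P·[cation]ₒ + Σ P·[anion]ᵢ) / (Σ P·[cation]ᵢ + Σ P·[anion]ₒ)]
Numerator = 1×3.60 + 0.02×132 + 0.45×17.7 = 14.21
Denominator = 1×115 + 0.02×17.2 + 0.45×129 = 173.4
Vm = 26.6 · ln(0.081923) = 26.6 × (-2.5020) = -66.55 mV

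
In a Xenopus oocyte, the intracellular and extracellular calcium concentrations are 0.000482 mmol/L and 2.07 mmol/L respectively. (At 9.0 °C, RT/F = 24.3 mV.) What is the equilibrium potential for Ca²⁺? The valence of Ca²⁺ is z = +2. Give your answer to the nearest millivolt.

102 mV

E = (24.3/z) · ln([Ca²⁺]_out/[Ca²⁺]_in) with z = +2.
= (24.3/2) · ln(2.07/0.000482) = 12.15 · ln(4295)
= 12.15 · (8.3651) = 101.64 mV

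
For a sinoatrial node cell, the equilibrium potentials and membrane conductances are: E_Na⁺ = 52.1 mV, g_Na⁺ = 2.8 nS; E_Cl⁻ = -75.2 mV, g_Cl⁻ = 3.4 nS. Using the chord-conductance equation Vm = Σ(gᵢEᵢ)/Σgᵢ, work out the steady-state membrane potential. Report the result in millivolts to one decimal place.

-17.7 mV

Σ gᵢEᵢ = 2.8·(52.1) + 3.4·(-75.2) = -109.80
Σ gᵢ = 2.8 + 3.4 = 6.2
Vm = -109.80 / 6.2 = -17.71 mV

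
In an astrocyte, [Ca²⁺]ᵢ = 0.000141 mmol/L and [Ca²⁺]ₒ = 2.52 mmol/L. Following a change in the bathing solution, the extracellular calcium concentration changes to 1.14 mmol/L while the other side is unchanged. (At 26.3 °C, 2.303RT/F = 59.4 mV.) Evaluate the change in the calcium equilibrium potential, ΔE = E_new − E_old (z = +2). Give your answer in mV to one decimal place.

-10.2 mV

E_old = (59.4/2)·log₁₀(2.52/0.000141) = 126.29 mV
E_new = (59.4/2)·log₁₀(1.14/0.000141) = 116.06 mV
ΔE = 116.06 − (126.29) = -10.23 mV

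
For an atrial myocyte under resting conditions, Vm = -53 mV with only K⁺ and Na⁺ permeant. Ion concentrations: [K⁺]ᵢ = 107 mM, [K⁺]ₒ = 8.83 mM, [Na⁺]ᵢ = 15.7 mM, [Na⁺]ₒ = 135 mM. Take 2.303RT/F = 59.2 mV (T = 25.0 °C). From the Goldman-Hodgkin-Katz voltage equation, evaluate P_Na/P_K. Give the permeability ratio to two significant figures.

Let α = P_Na/P_K. GHK: Vm = 59.2·log₁₀[(Kₒ + α·Naₒ)/(Kᵢ + α·Naᵢ)].
10^(Vm/59.2) = 10^(-53.0/59.2) = 0.12727
So 0.12727·(Kᵢ + α·Naᵢ) = Kₒ + α·Naₒ → α = (0.12727·107.0 − 8.83) / (135.0 − 0.12727·15.7)
α = (13.62 − 8.83) / (135.0 − 1.998) = 4.788/133 = 0.036

0.036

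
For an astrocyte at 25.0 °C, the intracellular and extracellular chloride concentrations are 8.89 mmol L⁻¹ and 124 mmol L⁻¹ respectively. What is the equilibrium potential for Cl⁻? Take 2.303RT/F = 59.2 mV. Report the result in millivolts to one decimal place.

-67.8 mV

E = (59.2/z) · log₁₀([Cl⁻]_out/[Cl⁻]_in) with z = -1.
For an anion, dividing by z = -1 reverses the sign.
= (59.2/-1) · log₁₀(124/8.89) = -59.20 · log₁₀(13.95)
= -59.20 · (1.1445) = -67.76 mV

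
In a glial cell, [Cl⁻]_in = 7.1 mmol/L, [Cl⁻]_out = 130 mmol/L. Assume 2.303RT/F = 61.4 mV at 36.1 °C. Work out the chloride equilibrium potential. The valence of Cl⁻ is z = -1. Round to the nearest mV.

-78 mV

E = (61.4/z) · log₁₀([Cl⁻]_out/[Cl⁻]_in) with z = -1.
For an anion, dividing by z = -1 reverses the sign.
= (61.4/-1) · log₁₀(130/7.1) = -61.40 · log₁₀(18.31)
= -61.40 · (1.2627) = -77.53 mV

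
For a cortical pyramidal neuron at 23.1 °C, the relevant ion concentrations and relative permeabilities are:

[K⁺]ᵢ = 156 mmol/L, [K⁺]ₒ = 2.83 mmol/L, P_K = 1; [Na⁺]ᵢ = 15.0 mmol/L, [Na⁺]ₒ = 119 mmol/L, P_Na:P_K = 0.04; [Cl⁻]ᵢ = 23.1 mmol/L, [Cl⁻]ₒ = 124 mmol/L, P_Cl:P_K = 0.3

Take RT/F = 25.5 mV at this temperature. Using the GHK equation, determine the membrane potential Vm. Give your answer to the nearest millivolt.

Vm = 25.5 · ln[(Σ P·[cation]ₒ + Σ P·[anion]ᵢ) / (Σ P·[cation]ᵢ + Σ P·[anion]ₒ)]
Numerator = 1×2.83 + 0.04×119 + 0.3×23.1 = 14.52
Denominator = 1×156 + 0.04×15.0 + 0.3×124 = 193.8
Vm = 25.5 · ln(0.074923) = 25.5 × (-2.5913) = -66.08 mV

-66 mV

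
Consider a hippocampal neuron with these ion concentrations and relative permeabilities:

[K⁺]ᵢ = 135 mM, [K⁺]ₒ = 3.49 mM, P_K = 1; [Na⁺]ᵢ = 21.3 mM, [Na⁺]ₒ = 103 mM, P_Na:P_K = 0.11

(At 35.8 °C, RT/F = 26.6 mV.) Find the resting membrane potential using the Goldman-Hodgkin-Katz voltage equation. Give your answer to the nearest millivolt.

-59 mV

Vm = 26.6 · ln[(Σ P·[cation]ₒ + Σ P·[anion]ᵢ) / (Σ P·[cation]ᵢ + Σ P·[anion]ₒ)]
Numerator = 1×3.49 + 0.11×103 = 14.82
Denominator = 1×135 + 0.11×21.3 = 137.3
Vm = 26.6 · ln(0.10791) = 26.6 × (-2.2265) = -59.23 mV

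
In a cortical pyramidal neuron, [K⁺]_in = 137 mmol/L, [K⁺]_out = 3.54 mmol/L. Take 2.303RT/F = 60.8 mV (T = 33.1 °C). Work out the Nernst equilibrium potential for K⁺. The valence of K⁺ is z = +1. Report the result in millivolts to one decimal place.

E = (60.8/z) · log₁₀([K⁺]_out/[K⁺]_in) with z = +1.
= (60.8/1) · log₁₀(3.54/137) = 60.80 · log₁₀(0.02584)
= 60.80 · (-1.5877) = -96.53 mV

-96.5 mV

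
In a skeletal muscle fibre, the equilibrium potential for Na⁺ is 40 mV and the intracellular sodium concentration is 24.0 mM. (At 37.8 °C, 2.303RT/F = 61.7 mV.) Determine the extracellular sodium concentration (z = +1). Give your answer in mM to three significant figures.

Nernst: E = (61.7/1) · log₁₀([out]/[in]), so log₁₀([out]/[in]) = 40.0 × 1 / 61.7 = 0.6483.
[out]/[in] = 10^(0.6483) = 4.449.
[out] = 4.449 × 24.0 = 106.8 mM.

107 mM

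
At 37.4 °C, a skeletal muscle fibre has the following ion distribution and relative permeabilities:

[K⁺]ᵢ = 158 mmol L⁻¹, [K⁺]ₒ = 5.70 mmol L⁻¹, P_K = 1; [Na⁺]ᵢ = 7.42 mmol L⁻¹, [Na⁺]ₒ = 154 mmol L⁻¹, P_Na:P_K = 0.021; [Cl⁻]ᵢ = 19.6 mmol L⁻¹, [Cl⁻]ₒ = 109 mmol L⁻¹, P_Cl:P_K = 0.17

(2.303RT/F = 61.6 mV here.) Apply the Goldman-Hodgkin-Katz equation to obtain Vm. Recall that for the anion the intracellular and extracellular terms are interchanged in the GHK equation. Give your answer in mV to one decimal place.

Vm = 61.6 · log₁₀[(Σ P·[cation]ₒ + Σ P·[anion]ᵢ) / (Σ P·[cation]ᵢ + Σ P·[anion]ₒ)]
Numerator = 1×5.70 + 0.021×154 + 0.17×19.6 = 12.27
Denominator = 1×158 + 0.021×7.42 + 0.17×109 = 176.7
Vm = 61.6 · log₁₀(0.069423) = 61.6 × (-1.1585) = -71.36 mV

-71.4 mV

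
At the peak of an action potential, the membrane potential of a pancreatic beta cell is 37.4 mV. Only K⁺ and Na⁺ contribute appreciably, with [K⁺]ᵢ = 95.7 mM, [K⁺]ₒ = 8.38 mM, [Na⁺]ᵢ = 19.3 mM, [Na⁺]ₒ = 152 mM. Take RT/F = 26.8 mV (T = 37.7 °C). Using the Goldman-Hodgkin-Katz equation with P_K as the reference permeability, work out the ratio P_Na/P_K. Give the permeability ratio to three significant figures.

Let α = P_Na/P_K. GHK: Vm = 26.8·ln[(Kₒ + α·Naₒ)/(Kᵢ + α·Naᵢ)].
e^(Vm/26.8) = e^(37.4/26.8) = 4.0371
So 4.0371·(Kᵢ + α·Naᵢ) = Kₒ + α·Naₒ → α = (4.0371·95.7 − 8.38) / (152.0 − 4.0371·19.3)
α = (386.3 − 8.38) / (152.0 − 77.92) = 378/74.08 = 5.102

5.10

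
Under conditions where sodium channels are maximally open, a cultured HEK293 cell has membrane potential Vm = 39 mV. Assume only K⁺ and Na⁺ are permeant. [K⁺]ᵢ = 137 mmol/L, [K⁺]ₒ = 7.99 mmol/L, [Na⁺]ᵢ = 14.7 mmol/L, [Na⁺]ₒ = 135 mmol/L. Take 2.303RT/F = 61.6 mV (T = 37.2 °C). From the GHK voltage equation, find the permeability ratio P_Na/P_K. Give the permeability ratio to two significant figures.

8.1

Let α = P_Na/P_K. GHK: Vm = 61.6·log₁₀[(Kₒ + α·Naₒ)/(Kᵢ + α·Naᵢ)].
10^(Vm/61.6) = 10^(39.0/61.6) = 4.2965
So 4.2965·(Kᵢ + α·Naᵢ) = Kₒ + α·Naₒ → α = (4.2965·137.0 − 7.99) / (135.0 − 4.2965·14.7)
α = (588.6 − 7.99) / (135.0 − 63.16) = 580.6/71.84 = 8.082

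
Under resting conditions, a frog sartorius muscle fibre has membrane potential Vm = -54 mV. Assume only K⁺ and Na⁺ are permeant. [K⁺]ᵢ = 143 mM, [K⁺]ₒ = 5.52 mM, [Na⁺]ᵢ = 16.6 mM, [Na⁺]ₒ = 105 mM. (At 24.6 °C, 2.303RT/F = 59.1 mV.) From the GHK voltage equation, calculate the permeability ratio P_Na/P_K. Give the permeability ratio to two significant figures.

Let α = P_Na/P_K. GHK: Vm = 59.1·log₁₀[(Kₒ + α·Naₒ)/(Kᵢ + α·Naᵢ)].
10^(Vm/59.1) = 10^(-54.0/59.1) = 0.12198
So 0.12198·(Kᵢ + α·Naᵢ) = Kₒ + α·Naₒ → α = (0.12198·143.0 − 5.52) / (105.0 − 0.12198·16.6)
α = (17.44 − 5.52) / (105.0 − 2.025) = 11.92/103 = 0.1158

0.12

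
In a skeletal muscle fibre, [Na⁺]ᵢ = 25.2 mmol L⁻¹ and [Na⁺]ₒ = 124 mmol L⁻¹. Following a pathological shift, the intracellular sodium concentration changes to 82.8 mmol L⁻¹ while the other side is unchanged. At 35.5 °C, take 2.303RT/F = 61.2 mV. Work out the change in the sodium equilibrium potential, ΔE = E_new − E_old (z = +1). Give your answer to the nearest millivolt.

-32 mV

E_old = (61.2/1)·log₁₀(124/25.2) = 42.35 mV
E_new = (61.2/1)·log₁₀(124/82.8) = 10.73 mV
ΔE = 10.73 − (42.35) = -31.62 mV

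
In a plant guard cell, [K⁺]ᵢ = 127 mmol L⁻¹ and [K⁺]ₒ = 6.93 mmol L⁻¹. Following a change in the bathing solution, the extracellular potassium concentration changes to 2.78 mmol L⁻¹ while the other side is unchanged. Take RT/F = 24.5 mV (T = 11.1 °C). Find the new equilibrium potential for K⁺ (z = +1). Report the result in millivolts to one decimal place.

-93.6 mV

After the shift: [K⁺]_out = 2.78, [K⁺]_in = 127 mmol L⁻¹.
E_new = (24.5/1)·ln(2.78/127) = 24.50 · (-3.8217) = -93.63 mV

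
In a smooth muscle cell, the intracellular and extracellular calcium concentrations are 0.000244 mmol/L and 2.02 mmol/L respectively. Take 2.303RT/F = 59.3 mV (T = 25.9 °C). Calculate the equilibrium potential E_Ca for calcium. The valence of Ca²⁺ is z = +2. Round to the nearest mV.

E = (59.3/z) · log₁₀([Ca²⁺]_out/[Ca²⁺]_in) with z = +2.
= (59.3/2) · log₁₀(2.02/0.000244) = 29.65 · log₁₀(8279)
= 29.65 · (3.9180) = 116.17 mV

116 mV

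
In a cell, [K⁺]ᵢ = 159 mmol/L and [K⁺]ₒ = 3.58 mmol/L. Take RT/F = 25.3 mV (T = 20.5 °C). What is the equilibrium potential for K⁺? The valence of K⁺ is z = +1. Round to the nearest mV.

-96 mV

E = (25.3/z) · ln([K⁺]_out/[K⁺]_in) with z = +1.
= (25.3/1) · ln(3.58/159) = 25.30 · ln(0.02252)
= 25.30 · (-3.7935) = -95.98 mV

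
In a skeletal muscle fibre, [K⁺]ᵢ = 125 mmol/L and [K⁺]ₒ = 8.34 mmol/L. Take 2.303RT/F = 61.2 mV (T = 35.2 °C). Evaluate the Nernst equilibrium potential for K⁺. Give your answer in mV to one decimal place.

-72.0 mV

E = (61.2/z) · log₁₀([K⁺]_out/[K⁺]_in) with z = +1.
= (61.2/1) · log₁₀(8.34/125) = 61.20 · log₁₀(0.06672)
= 61.20 · (-1.1757) = -71.96 mV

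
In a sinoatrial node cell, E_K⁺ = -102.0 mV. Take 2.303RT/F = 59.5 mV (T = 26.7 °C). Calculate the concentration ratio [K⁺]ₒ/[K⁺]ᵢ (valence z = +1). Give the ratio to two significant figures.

log₁₀([out]/[in]) = E·z/(59.5) = -102.0 × 1 / 59.5 = -1.7143
[out]/[in] = 10^(-1.7143) = 0.01931

0.019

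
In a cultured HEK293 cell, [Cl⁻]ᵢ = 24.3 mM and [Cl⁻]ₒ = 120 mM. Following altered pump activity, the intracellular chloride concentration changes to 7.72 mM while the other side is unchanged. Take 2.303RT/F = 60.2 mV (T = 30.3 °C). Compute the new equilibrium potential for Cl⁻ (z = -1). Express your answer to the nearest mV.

-72 mV

After the shift: [Cl⁻]_out = 120, [Cl⁻]_in = 7.72 mM.
E_new = (60.2/-1)·log₁₀(120/7.72) = -60.20 · (1.1916) = -71.73 mV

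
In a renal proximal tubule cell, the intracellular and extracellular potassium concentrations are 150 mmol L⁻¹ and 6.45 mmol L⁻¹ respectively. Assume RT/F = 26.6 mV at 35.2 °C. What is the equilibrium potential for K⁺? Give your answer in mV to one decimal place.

-83.7 mV

E = (26.6/z) · ln([K⁺]_out/[K⁺]_in) with z = +1.
= (26.6/1) · ln(6.45/150) = 26.60 · ln(0.043)
= 26.60 · (-3.1466) = -83.70 mV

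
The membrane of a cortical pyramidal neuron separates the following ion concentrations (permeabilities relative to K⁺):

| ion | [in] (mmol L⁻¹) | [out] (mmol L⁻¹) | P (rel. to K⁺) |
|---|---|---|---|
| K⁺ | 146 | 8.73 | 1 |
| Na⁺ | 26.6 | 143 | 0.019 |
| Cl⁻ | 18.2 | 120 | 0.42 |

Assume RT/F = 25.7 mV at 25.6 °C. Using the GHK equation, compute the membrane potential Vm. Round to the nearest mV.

Vm = 25.7 · ln[(Σ P·[cation]ₒ + Σ P·[anion]ᵢ) / (Σ P·[cation]ᵢ + Σ P·[anion]ₒ)]
Numerator = 1×8.73 + 0.019×143 + 0.42×18.2 = 19.09
Denominator = 1×146 + 0.019×26.6 + 0.42×120 = 196.9
Vm = 25.7 · ln(0.096955) = 25.7 × (-2.3335) = -59.97 mV

-60 mV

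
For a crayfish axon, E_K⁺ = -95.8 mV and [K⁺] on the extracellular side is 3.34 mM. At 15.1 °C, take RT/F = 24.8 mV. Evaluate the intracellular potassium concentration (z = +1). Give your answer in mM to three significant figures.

159 mM

Nernst: E = (24.8/1) · ln([out]/[in]), so ln([out]/[in]) = -95.8 × 1 / 24.8 = -3.8629.
[out]/[in] = e^(-3.8629) = 0.02101.
[in] = 3.34 / 0.02101 = 159 mM.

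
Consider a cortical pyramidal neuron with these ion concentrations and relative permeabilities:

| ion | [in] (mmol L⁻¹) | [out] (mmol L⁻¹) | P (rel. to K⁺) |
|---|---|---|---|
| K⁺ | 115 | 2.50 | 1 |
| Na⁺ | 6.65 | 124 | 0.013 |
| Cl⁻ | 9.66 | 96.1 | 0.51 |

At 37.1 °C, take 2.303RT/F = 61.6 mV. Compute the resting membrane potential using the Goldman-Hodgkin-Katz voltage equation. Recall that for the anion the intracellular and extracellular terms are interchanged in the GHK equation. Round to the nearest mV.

-78 mV

Vm = 61.6 · log₁₀[(Σ P·[cation]ₒ + Σ P·[anion]ᵢ) / (Σ P·[cation]ᵢ + Σ P·[anion]ₒ)]
Numerator = 1×2.50 + 0.013×124 + 0.51×9.66 = 9.039
Denominator = 1×115 + 0.013×6.65 + 0.51×96.1 = 164.1
Vm = 61.6 · log₁₀(0.055081) = 61.6 × (-1.2590) = -77.55 mV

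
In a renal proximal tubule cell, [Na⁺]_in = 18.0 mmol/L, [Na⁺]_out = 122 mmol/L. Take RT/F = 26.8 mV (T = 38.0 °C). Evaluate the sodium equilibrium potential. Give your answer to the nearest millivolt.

E = (26.8/z) · ln([Na⁺]_out/[Na⁺]_in) with z = +1.
= (26.8/1) · ln(122/18.0) = 26.80 · ln(6.778)
= 26.80 · (1.9136) = 51.29 mV

51 mV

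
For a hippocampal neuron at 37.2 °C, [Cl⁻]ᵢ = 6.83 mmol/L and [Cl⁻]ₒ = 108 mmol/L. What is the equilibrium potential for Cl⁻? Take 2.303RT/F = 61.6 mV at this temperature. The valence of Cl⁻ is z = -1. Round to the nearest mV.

E = (61.6/z) · log₁₀([Cl⁻]_out/[Cl⁻]_in) with z = -1.
For an anion, dividing by z = -1 reverses the sign.
= (61.6/-1) · log₁₀(108/6.83) = -61.60 · log₁₀(15.81)
= -61.60 · (1.1990) = -73.86 mV

-74 mV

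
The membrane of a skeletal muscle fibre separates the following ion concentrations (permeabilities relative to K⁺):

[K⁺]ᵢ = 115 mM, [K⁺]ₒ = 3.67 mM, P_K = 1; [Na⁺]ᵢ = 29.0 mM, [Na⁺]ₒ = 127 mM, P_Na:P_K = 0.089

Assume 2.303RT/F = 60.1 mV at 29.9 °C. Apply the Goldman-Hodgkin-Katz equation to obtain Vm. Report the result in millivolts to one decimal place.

Vm = 60.1 · log₁₀[(Σ P·[cation]ₒ + Σ P·[anion]ᵢ) / (Σ P·[cation]ᵢ + Σ P·[anion]ₒ)]
Numerator = 1×3.67 + 0.089×127 = 14.97
Denominator = 1×115 + 0.089×29.0 = 117.6
Vm = 60.1 · log₁₀(0.12734) = 60.1 × (-0.8950) = -53.79 mV

-53.8 mV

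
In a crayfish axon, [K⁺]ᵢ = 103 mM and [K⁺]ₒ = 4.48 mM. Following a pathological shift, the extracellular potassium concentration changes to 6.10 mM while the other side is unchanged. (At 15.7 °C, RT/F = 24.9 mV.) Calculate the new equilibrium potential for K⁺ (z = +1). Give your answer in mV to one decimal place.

-70.4 mV

After the shift: [K⁺]_out = 6.10, [K⁺]_in = 103 mM.
E_new = (24.9/1)·ln(6.10/103) = 24.90 · (-2.8264) = -70.38 mV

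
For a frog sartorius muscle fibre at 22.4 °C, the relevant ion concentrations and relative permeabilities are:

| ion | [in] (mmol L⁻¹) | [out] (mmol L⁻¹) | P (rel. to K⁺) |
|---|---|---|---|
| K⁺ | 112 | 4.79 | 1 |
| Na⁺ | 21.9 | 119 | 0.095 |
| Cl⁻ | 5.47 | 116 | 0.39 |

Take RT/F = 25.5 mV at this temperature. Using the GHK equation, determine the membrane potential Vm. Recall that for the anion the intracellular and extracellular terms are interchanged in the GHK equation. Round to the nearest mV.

-55 mV

Vm = 25.5 · ln[(Σ P·[cation]ₒ + Σ P·[anion]ᵢ) / (Σ P·[cation]ᵢ + Σ P·[anion]ₒ)]
Numerator = 1×4.79 + 0.095×119 + 0.39×5.47 = 18.23
Denominator = 1×112 + 0.095×21.9 + 0.39×116 = 159.3
Vm = 25.5 · ln(0.11441) = 25.5 × (-2.1679) = -55.28 mV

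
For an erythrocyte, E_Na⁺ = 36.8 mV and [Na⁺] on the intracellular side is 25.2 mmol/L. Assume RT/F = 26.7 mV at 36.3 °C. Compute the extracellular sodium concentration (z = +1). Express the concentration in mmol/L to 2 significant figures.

Nernst: E = (26.7/1) · ln([out]/[in]), so ln([out]/[in]) = 36.8 × 1 / 26.7 = 1.3783.
[out]/[in] = e^(1.3783) = 3.968.
[out] = 3.968 × 25.2 = 100 mmol/L.

100 mmol/L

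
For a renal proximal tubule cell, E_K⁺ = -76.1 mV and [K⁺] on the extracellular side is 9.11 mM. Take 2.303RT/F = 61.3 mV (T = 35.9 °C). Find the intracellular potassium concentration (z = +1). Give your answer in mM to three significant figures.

159 mM

Nernst: E = (61.3/1) · log₁₀([out]/[in]), so log₁₀([out]/[in]) = -76.1 × 1 / 61.3 = -1.2414.
[out]/[in] = 10^(-1.2414) = 0.05735.
[in] = 9.11 / 0.05735 = 158.8 mM.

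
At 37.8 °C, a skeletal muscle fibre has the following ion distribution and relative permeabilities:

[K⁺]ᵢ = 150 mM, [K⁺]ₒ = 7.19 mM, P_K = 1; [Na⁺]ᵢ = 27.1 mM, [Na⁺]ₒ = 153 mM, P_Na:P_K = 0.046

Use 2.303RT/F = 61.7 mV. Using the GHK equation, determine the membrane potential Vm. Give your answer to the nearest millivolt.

-63 mV

Vm = 61.7 · log₁₀[(Σ P·[cation]ₒ + Σ P·[anion]ᵢ) / (Σ P·[cation]ᵢ + Σ P·[anion]ₒ)]
Numerator = 1×7.19 + 0.046×153 = 14.23
Denominator = 1×150 + 0.046×27.1 = 151.2
Vm = 61.7 · log₁₀(0.094072) = 61.7 × (-1.0265) = -63.34 mV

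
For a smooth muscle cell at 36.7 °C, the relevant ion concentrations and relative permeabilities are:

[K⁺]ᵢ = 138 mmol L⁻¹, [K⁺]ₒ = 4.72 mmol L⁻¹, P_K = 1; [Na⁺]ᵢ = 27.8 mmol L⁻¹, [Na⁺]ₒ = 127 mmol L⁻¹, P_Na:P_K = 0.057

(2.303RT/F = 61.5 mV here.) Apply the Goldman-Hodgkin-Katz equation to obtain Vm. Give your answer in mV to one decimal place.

Vm = 61.5 · log₁₀[(Σ P·[cation]ₒ + Σ P·[anion]ᵢ) / (Σ P·[cation]ᵢ + Σ P·[anion]ₒ)]
Numerator = 1×4.72 + 0.057×127 = 11.96
Denominator = 1×138 + 0.057×27.8 = 139.6
Vm = 61.5 · log₁₀(0.085676) = 61.5 × (-1.0671) = -65.63 mV

-65.6 mV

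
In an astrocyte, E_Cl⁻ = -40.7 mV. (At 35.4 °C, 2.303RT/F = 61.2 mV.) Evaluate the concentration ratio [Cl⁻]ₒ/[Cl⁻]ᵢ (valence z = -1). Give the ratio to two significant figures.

4.6

log₁₀([out]/[in]) = E·z/(61.2) = -40.7 × -1 / 61.2 = 0.6650
[out]/[in] = 10^(0.6650) = 4.624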